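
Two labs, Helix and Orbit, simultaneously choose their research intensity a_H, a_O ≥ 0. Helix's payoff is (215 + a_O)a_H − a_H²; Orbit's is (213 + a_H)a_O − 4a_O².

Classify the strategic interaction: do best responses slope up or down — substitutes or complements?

strategic complements

Expanding Helix's payoff: 215a_H + a_Oa_H − a_H².
∂π/∂a_H = 215 + a_O − 2a_H = 0, so a_H = 107.5 + 0.5a_O.
The best-response slope da_H/da_O = 0.5 > 0: the reaction function is upward-sloping, so the choices are strategic complements.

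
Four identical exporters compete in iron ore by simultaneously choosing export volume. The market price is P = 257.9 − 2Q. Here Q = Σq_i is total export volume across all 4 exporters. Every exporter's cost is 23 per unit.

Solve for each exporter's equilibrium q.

A representative exporter's profit is π_i = q_i(257.9 − 2Q) − 23q_i, with Q = q_i + Σ_{j≠i} q_j.
First-order condition: 234.9 − 4q_i − 2Σ_{j≠i} q_j = 0.
Imposing symmetry (q_j = q for all j) turns Σ_{j≠i} q_j into 3q, so 234.9 = 10q and q = 23.49.

23.49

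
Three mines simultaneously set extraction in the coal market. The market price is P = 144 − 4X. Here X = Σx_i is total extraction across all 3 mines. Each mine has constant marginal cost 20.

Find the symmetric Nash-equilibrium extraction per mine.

A representative mine's profit is π_i = x_i(144 − 4X) − 20x_i, with X = x_i + Σ_{j≠i} x_j.
First-order condition: 124 − 8x_i − 4Σ_{j≠i} x_j = 0.
Imposing symmetry (x_j = x for all j) turns Σ_{j≠i} x_j into 2x, so 124 = 16x and x = 7.75.

7.75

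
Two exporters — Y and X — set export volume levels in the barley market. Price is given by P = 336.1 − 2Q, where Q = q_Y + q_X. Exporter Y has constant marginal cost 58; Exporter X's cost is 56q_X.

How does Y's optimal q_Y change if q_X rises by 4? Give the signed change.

-2

Exporter Y's profit: π = q_Y(336.1 − 2(q_Y + q_X)) − 58q_Y.
∂π/∂q_Y = 278.1 − 4q_Y − 2q_X = 0, so q_Y = 69.525 − 0.5q_X.
The reaction-function slope is −0.5, so a 4-unit rise in q_X moves q_Y by −0.5 × 4 = −2. Y's best response falls — the actions are strategic substitutes.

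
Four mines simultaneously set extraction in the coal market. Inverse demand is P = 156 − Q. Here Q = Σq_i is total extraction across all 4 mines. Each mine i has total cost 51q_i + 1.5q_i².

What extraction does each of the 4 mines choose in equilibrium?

13.125

A representative mine's profit is π_i = q_i(156 − Q) − 51q_i − 1.5q_i², with Q = q_i + Σ_{j≠i} q_j.
First-order condition: 105 − 5q_i − Σ_{j≠i} q_j = 0.
Imposing symmetry (q_j = q for all j) turns Σ_{j≠i} q_j into 3q, so 105 = 8q and q = 13.125.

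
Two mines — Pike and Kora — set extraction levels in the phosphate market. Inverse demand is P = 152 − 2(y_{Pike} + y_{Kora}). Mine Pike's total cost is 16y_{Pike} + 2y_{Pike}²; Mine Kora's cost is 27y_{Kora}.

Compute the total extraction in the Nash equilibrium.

36.5

Mine Pike's profit: π = y_{Pike}(152 − 2(y_{Pike} + y_{Kora})) − 16y_{Pike} − 2y_{Pike}².
∂π/∂y_{Pike} = 136 − 8y_{Pike} − 2y_{Kora} = 0, so y_{Pike} = 17 − 0.25y_{Kora}.
For Kora: ∂π/∂y_{Kora} = 125 − 4y_{Kora} − 2y_{Pike} = 0 ⇒ y_{Kora} = 31.25 − 0.5y_{Pike}.
Plugging y_{Kora} into Pike's best response: y_{Pike} = 17 − 0.25(31.25 − 0.5y_{Pike}) ⇒ 0.875y_{Pike} = 9.1875, so y_{Pike} = 10.5.
Then y_{Kora} = 31.25 − 0.5·10.5 = 26.
Total extraction: 10.5 + 26 = 36.5.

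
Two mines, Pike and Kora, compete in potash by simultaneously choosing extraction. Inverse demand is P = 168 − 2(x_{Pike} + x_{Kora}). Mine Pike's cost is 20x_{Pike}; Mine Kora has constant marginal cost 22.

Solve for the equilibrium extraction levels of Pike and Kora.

25, 24

Mine Pike's profit: π = x_{Pike}(168 − 2(x_{Pike} + x_{Kora})) − 20x_{Pike}.
∂π/∂x_{Pike} = 148 − 4x_{Pike} − 2x_{Kora} = 0, so x_{Pike} = 37 − 0.5x_{Kora}.
By the same steps for Kora: x_{Kora} = 36.5 − 0.5x_{Pike}.
Substituting the second reaction function into the first: x_{Pike} = 37 − 0.5(36.5 − 0.5x_{Pike}), which gives 0.75x_{Pike} = 18.75 ⇒ x_{Pike} = 25.
Then x_{Kora} = 36.5 − 0.5·25 = 24.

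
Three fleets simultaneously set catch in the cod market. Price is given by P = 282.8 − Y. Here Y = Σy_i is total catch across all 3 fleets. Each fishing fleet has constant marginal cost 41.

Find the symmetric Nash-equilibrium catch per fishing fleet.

60.45

A representative fishing fleet's profit is π_i = y_i(282.8 − Y) − 41y_i, with Y = y_i + Σ_{j≠i} y_j.
First-order condition: 241.8 − 2y_i − Σ_{j≠i} y_j = 0.
With identical fishing fleets, set every y_j = y: then 241.8 − 2y − 2y = 0, i.e. y = 241.8/4 = 60.45.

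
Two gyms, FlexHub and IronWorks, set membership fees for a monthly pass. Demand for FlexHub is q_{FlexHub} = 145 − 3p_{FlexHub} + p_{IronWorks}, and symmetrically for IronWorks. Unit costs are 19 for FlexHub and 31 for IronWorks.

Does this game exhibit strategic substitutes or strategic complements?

FlexHub's profit: π = (p_{FlexHub} − 19)(145 − 3p_{FlexHub} + p_{IronWorks}).
∂π/∂p_{FlexHub} = 202 − 6p_{FlexHub} + p_{IronWorks} = 0 ⇒ p_{FlexHub} = 101/3 + (1/6)p_{IronWorks}.
The best-response slope dp_{FlexHub}/dp_{IronWorks} = 1/6 > 0: the reaction function is upward-sloping, so the choices are strategic complements.

strategic complements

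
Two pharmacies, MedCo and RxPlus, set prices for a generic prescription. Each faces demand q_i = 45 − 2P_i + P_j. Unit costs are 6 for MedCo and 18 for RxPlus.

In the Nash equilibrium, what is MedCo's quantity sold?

MedCo's profit: π = (P_{MedCo} − 6)(45 − 2P_{MedCo} + P_{RxPlus}).
∂π/∂P_{MedCo} = 57 − 4P_{MedCo} + P_{RxPlus} = 0 ⇒ P_{MedCo} = 14.25 + 0.25P_{RxPlus}.
Similarly P_{RxPlus} = 20.25 + 0.25P_{MedCo}.
Substituting the second reaction function into the first: P_{MedCo} = 14.25 + 0.25(20.25 + 0.25P_{MedCo}), which gives 0.9375P_{MedCo} = 19.3125 ⇒ P_{MedCo} = 20.6.
Then P_{RxPlus} = 20.25 + 0.25·20.6 = 25.4.
q_{MedCo} = 45 − 2·20.6 + 25.4 = 29.2.

29.2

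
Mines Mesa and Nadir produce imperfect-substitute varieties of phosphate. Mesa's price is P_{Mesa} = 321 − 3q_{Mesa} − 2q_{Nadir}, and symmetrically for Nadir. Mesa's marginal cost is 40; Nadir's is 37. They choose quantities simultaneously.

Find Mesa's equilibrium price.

144.8125

Mine Mesa's profit: π = q_{Mesa}(321 − 3q_{Mesa} − 2q_{Nadir}) − 40q_{Mesa}.
∂π/∂q_{Mesa} = 281 − 6q_{Mesa} − 2q_{Nadir} = 0 ⇒ q_{Mesa} = 281/6 − (1/3)q_{Nadir}.
Similarly q_{Nadir} = 142/3 − (1/3)q_{Mesa}.
Plugging q_{Nadir} into Mesa's best response: q_{Mesa} = 281/6 − (1/3)(142/3 − (1/3)q_{Mesa}) ⇒ (8/9)q_{Mesa} = 559/18, so q_{Mesa} = 34.9375.
Then q_{Nadir} = 142/3 − (1/3)·34.9375 = 35.6875.
P_{Mesa} = 321 − 3·34.9375 − 2·35.6875 = 144.8125.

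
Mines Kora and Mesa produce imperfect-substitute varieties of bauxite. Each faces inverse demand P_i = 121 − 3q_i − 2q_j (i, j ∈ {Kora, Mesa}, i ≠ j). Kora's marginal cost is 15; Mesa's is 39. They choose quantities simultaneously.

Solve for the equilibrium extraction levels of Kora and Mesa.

Mine Kora's profit: π = q_{Kora}(121 − 3q_{Kora} − 2q_{Mesa}) − 15q_{Kora}.
∂π/∂q_{Kora} = 106 − 6q_{Kora} − 2q_{Mesa} = 0 ⇒ q_{Kora} = 53/3 − (1/3)q_{Mesa}.
Similarly q_{Mesa} = 41/3 − (1/3)q_{Kora}.
Plugging q_{Mesa} into Kora's best response: q_{Kora} = 53/3 − (1/3)(41/3 − (1/3)q_{Kora}) ⇒ (8/9)q_{Kora} = 118/9, so q_{Kora} = 14.75.
Then q_{Mesa} = 41/3 − (1/3)·14.75 = 8.75.

14.75, 8.75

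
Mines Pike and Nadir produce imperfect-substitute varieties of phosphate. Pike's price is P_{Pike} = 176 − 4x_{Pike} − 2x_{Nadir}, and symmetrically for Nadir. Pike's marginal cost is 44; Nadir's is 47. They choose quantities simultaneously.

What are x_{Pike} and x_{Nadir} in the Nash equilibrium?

13.3, 12.8

Mine Pike's profit: π = x_{Pike}(176 − 4x_{Pike} − 2x_{Nadir}) − 44x_{Pike}.
∂π/∂x_{Pike} = 132 − 8x_{Pike} − 2x_{Nadir} = 0 ⇒ x_{Pike} = 16.5 − 0.25x_{Nadir}.
Similarly x_{Nadir} = 16.125 − 0.25x_{Pike}.
Solving the two reaction functions simultaneously: (1 − (−0.25)(−0.25))x_{Pike} = 16.5 − 0.25·16.125, so 0.9375x_{Pike} = 399/32 and x_{Pike} = 13.3.
Then x_{Nadir} = 16.125 − 0.25·13.3 = 12.8.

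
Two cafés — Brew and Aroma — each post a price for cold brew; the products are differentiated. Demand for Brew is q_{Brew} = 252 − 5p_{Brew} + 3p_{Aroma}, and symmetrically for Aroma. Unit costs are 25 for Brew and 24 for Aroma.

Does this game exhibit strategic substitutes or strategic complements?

strategic complements

Brew's profit: π = (p_{Brew} − 25)(252 − 5p_{Brew} + 3p_{Aroma}).
∂π/∂p_{Brew} = 377 − 10p_{Brew} + 3p_{Aroma} = 0 ⇒ p_{Brew} = 37.7 + 0.3p_{Aroma}.
The best-response slope dp_{Brew}/dp_{Aroma} = 0.3 > 0: the reaction function is upward-sloping, so the choices are strategic complements.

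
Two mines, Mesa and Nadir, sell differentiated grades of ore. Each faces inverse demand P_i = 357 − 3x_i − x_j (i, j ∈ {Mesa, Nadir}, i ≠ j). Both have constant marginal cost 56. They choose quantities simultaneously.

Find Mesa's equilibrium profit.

5547

Mine Mesa's profit: π = x_{Mesa}(357 − 3x_{Mesa} − x_{Nadir}) − 56x_{Mesa}.
∂π/∂x_{Mesa} = 301 − 6x_{Mesa} − x_{Nadir} = 0 ⇒ x_{Mesa} = 301/6 − (1/6)x_{Nadir}.
The game is symmetric, so in equilibrium x_{Nadir} = x_{Mesa}: the reaction function gives (7/6)x_{Mesa} = 301/6, hence x_{Mesa} = 43.
P_{Mesa} = 357 − 3·43 − 43 = 185.
Profit = (185 − 56)·43 = 5547.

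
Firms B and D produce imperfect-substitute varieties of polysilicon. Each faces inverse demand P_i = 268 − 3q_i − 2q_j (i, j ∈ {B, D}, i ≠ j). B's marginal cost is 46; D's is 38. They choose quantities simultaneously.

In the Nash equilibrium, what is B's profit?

Firm B's profit: π = q_B(268 − 3q_B − 2q_D) − 46q_B.
∂π/∂q_B = 222 − 6q_B − 2q_D = 0 ⇒ q_B = 37 − (1/3)q_D.
Similarly q_D = 115/3 − (1/3)q_B.
Plugging q_D into B's best response: q_B = 37 − (1/3)(115/3 − (1/3)q_B) ⇒ (8/9)q_B = 218/9, so q_B = 27.25.
Then q_D = 115/3 − (1/3)·27.25 = 29.25.
P_B = 268 − 3·27.25 − 2·29.25 = 127.75.
Profit = (127.75 − 46)·27.25 = 2227.6875.

2227.6875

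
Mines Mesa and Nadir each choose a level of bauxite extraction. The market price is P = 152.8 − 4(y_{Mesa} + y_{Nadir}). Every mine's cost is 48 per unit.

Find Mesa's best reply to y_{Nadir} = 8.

9.1

Mine Mesa's profit: π = y_{Mesa}(152.8 − 4(y_{Mesa} + y_{Nadir})) − 48y_{Mesa}.
∂π/∂y_{Mesa} = 104.8 − 8y_{Mesa} − 4y_{Nadir} = 0, so y_{Mesa} = 13.1 − 0.5y_{Nadir}.
At y_{Nadir} = 8: y_{Mesa} = 13.1 − 0.5·8 = 9.1.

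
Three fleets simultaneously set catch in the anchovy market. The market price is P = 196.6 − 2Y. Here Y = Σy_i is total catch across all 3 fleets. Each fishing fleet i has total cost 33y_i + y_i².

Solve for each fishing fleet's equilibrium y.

16.36

A representative fishing fleet's profit is π_i = y_i(196.6 − 2Y) − 33y_i − y_i², with Y = y_i + Σ_{j≠i} y_j.
First-order condition: 163.6 − 6y_i − 2Σ_{j≠i} y_j = 0.
With identical fishing fleets, set every y_j = y: then 163.6 − 6y − 4y = 0, i.e. y = 163.6/10 = 16.36.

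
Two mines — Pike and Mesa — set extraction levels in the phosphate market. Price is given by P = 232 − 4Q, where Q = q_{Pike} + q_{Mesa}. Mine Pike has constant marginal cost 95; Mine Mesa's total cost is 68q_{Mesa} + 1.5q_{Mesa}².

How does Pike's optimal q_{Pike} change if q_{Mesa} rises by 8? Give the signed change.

Mine Pike's profit: π = q_{Pike}(232 − 4(q_{Pike} + q_{Mesa})) − 95q_{Pike}.
∂π/∂q_{Pike} = 137 − 8q_{Pike} − 4q_{Mesa} = 0, so q_{Pike} = 17.125 − 0.5q_{Mesa}.
The reaction-function slope is −0.5, so an 8-unit rise in q_{Mesa} moves q_{Pike} by −0.5 × 8 = −4. Pike's best response falls — the actions are strategic substitutes.

-4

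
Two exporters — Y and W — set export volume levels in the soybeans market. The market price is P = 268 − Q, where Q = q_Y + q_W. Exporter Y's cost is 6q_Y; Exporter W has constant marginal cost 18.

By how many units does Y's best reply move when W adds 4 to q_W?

Exporter Y's profit: π = q_Y(268 − (q_Y + q_W)) − 6q_Y.
∂π/∂q_Y = 262 − 2q_Y − q_W = 0, so q_Y = 131 − 0.5q_W.
The reaction-function slope is −0.5, so a 4-unit rise in q_W moves q_Y by −0.5 × 4 = −2. Y's best response falls — the actions are strategic substitutes.

-2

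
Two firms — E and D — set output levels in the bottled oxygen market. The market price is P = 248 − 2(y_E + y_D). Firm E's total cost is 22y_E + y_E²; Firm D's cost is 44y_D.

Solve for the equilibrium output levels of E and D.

24.8, 38.6

Firm E's profit: π = y_E(248 − 2(y_E + y_D)) − 22y_E − y_E².
∂π/∂y_E = 226 − 6y_E − 2y_D = 0, so y_E = 113/3 − (1/3)y_D.
For D: ∂π/∂y_D = 204 − 4y_D − 2y_E = 0 ⇒ y_D = 51 − 0.5y_E.
Substituting the second reaction function into the first: y_E = 113/3 − (1/3)(51 − 0.5y_E), which gives (5/6)y_E = 62/3 ⇒ y_E = 24.8.
Then y_D = 51 − 0.5·24.8 = 38.6.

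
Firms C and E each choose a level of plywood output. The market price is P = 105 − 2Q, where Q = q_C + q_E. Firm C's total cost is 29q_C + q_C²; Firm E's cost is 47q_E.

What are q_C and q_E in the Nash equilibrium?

9.4, 9.8

Firm C's profit: π = q_C(105 − 2(q_C + q_E)) − 29q_C − q_C².
∂π/∂q_C = 76 − 6q_C − 2q_E = 0, so q_C = 38/3 − (1/3)q_E.
For E: ∂π/∂q_E = 58 − 4q_E − 2q_C = 0 ⇒ q_E = 14.5 − 0.5q_C.
Solving the two reaction functions simultaneously: (1 − (−1/3)(−0.5))q_C = 38/3 − (1/3)·14.5, so (5/6)q_C = 47/6 and q_C = 9.4.
Then q_E = 14.5 − 0.5·9.4 = 9.8.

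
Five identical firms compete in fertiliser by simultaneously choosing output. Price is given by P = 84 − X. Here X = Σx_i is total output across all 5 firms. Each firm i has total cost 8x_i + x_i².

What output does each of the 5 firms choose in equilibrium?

9.5

A representative firm's profit is π_i = x_i(84 − X) − 8x_i − x_i², with X = x_i + Σ_{j≠i} x_j.
First-order condition: 76 − 4x_i − Σ_{j≠i} x_j = 0.
Imposing symmetry (x_j = x for all j) turns Σ_{j≠i} x_j into 4x, so 76 = 8x and x = 9.5.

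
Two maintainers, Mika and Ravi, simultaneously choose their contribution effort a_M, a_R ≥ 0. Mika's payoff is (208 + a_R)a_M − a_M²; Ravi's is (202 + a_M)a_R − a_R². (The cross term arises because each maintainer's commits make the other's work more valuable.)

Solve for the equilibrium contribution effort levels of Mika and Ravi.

206, 204

Expanding Mika's payoff: 208a_M + a_Ra_M − a_M².
∂π/∂a_M = 208 + a_R − 2a_M = 0, so a_M = 104 + 0.5a_R.
Likewise for Ravi: a_R = 101 + 0.5a_M.
Substituting the second reaction function into the first: a_M = 104 + 0.5(101 + 0.5a_M), which gives 0.75a_M = 154.5 ⇒ a_M = 206.
Then a_R = 101 + 0.5·206 = 204.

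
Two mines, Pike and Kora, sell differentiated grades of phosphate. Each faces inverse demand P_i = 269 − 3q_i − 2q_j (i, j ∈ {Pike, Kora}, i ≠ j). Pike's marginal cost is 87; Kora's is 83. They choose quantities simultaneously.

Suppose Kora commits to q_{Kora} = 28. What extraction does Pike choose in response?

21

Mine Pike's profit: π = q_{Pike}(269 − 3q_{Pike} − 2q_{Kora}) − 87q_{Pike}.
∂π/∂q_{Pike} = 182 − 6q_{Pike} − 2q_{Kora} = 0 ⇒ q_{Pike} = 91/3 − (1/3)q_{Kora}.
At q_{Kora} = 28: q_{Pike} = 91/3 − (1/3)·28 = 21.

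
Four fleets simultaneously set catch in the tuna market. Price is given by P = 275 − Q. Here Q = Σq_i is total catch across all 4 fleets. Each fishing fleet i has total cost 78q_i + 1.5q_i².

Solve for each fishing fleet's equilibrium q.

24.625

A representative fishing fleet's profit is π_i = q_i(275 − Q) − 78q_i − 1.5q_i², with Q = q_i + Σ_{j≠i} q_j.
First-order condition: 197 − 5q_i − Σ_{j≠i} q_j = 0.
With identical fishing fleets, set every q_j = q: then 197 − 5q − 3q = 0, i.e. q = 197/8 = 24.625.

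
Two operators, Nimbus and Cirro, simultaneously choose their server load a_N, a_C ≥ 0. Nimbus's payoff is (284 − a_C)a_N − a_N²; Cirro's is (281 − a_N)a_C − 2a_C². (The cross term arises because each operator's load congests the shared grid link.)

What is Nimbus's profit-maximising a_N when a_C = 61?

111.5

Expanding Nimbus's payoff: 284a_N − a_Ca_N − a_N².
∂π/∂a_N = 284 − a_C − 2a_N = 0, so a_N = 142 − 0.5a_C.
At a_C = 61: a_N = 142 − 0.5·61 = 111.5.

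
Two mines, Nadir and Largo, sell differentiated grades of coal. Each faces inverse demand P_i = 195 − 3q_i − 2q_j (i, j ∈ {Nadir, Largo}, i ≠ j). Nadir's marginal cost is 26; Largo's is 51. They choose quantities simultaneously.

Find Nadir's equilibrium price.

Mine Nadir's profit: π = q_{Nadir}(195 − 3q_{Nadir} − 2q_{Largo}) − 26q_{Nadir}.
∂π/∂q_{Nadir} = 169 − 6q_{Nadir} − 2q_{Largo} = 0 ⇒ q_{Nadir} = 169/6 − (1/3)q_{Largo}.
Similarly q_{Largo} = 24 − (1/3)q_{Nadir}.
Substituting the second reaction function into the first: q_{Nadir} = 169/6 − (1/3)(24 − (1/3)q_{Nadir}), which gives (8/9)q_{Nadir} = 121/6 ⇒ q_{Nadir} = 22.6875.
Then q_{Largo} = 24 − (1/3)·22.6875 = 16.4375.
P_{Nadir} = 195 − 3·22.6875 − 2·16.4375 = 94.0625.

94.0625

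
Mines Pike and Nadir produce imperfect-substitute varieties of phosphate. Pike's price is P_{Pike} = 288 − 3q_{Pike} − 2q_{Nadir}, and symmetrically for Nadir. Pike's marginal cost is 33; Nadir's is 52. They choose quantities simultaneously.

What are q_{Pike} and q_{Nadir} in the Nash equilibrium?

33.0625, 28.3125

Mine Pike's profit: π = q_{Pike}(288 − 3q_{Pike} − 2q_{Nadir}) − 33q_{Pike}.
∂π/∂q_{Pike} = 255 − 6q_{Pike} − 2q_{Nadir} = 0 ⇒ q_{Pike} = 42.5 − (1/3)q_{Nadir}.
Similarly q_{Nadir} = 118/3 − (1/3)q_{Pike}.
Plugging q_{Nadir} into Pike's best response: q_{Pike} = 42.5 − (1/3)(118/3 − (1/3)q_{Pike}) ⇒ (8/9)q_{Pike} = 529/18, so q_{Pike} = 33.0625.
Then q_{Nadir} = 118/3 − (1/3)·33.0625 = 28.3125.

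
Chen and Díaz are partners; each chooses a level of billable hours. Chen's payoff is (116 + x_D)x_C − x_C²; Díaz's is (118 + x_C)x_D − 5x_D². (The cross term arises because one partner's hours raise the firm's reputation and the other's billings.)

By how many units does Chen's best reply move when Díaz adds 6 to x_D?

Expanding Chen's payoff: 116x_C + x_Dx_C − x_C².
∂π/∂x_C = 116 + x_D − 2x_C = 0, so x_C = 58 + 0.5x_D.
The reaction-function slope is 0.5, so a 6-unit rise in x_D moves x_C by 0.5 × 6 = 3. Chen's best response rises — the actions are strategic complements.

3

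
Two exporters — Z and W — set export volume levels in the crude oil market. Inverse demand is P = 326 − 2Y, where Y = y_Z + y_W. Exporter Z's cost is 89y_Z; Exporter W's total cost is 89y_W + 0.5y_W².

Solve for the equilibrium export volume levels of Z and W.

Exporter Z's profit: π = y_Z(326 − 2(y_Z + y_W)) − 89y_Z.
∂π/∂y_Z = 237 − 4y_Z − 2y_W = 0, so y_Z = 59.25 − 0.5y_W.
For W: ∂π/∂y_W = 237 − 5y_W − 2y_Z = 0 ⇒ y_W = 47.4 − 0.4y_Z.
Substituting the second reaction function into the first: y_Z = 59.25 − 0.5(47.4 − 0.4y_Z), which gives 0.8y_Z = 35.55 ⇒ y_Z = 44.4375.
Then y_W = 47.4 − 0.4·44.4375 = 29.625.

44.4375, 29.625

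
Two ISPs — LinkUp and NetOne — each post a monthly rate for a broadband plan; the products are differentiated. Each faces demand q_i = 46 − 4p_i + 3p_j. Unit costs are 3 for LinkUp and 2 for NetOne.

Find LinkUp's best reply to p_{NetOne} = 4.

LinkUp's profit: π = (p_{LinkUp} − 3)(46 − 4p_{LinkUp} + 3p_{NetOne}).
∂π/∂p_{LinkUp} = 58 − 8p_{LinkUp} + 3p_{NetOne} = 0 ⇒ p_{LinkUp} = 7.25 + 0.375p_{NetOne}.
At p_{NetOne} = 4: p_{LinkUp} = 7.25 + 0.375·4 = 8.75.

8.75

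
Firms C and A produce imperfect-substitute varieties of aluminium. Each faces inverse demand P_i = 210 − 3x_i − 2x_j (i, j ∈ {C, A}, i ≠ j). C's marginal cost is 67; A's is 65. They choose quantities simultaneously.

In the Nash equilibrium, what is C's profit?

Firm C's profit: π = x_C(210 − 3x_C − 2x_A) − 67x_C.
∂π/∂x_C = 143 − 6x_C − 2x_A = 0 ⇒ x_C = 143/6 − (1/3)x_A.
Similarly x_A = 145/6 − (1/3)x_C.
Solving the two reaction functions simultaneously: (1 − (−1/3)(−1/3))x_C = 143/6 − (1/3)·(145/6), so (8/9)x_C = 142/9 and x_C = 17.75.
Then x_A = 145/6 − (1/3)·17.75 = 18.25.
P_C = 210 − 3·17.75 − 2·18.25 = 120.25.
Profit = (120.25 − 67)·17.75 = 945.1875.

945.1875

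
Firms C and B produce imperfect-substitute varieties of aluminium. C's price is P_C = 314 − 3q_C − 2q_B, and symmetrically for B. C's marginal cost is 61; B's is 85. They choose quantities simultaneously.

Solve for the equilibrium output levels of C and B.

33.125, 27.125

Firm C's profit: π = q_C(314 − 3q_C − 2q_B) − 61q_C.
∂π/∂q_C = 253 − 6q_C − 2q_B = 0 ⇒ q_C = 253/6 − (1/3)q_B.
Similarly q_B = 229/6 − (1/3)q_C.
Substituting the second reaction function into the first: q_C = 253/6 − (1/3)(229/6 − (1/3)q_C), which gives (8/9)q_C = 265/9 ⇒ q_C = 33.125.
Then q_B = 229/6 − (1/3)·33.125 = 27.125.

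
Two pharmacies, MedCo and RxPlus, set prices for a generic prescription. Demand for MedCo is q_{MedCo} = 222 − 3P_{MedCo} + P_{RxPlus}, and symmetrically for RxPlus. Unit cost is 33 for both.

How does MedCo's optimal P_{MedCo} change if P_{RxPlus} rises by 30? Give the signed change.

5

MedCo's profit: π = (P_{MedCo} − 33)(222 − 3P_{MedCo} + P_{RxPlus}).
∂π/∂P_{MedCo} = 321 − 6P_{MedCo} + P_{RxPlus} = 0 ⇒ P_{MedCo} = 53.5 + (1/6)P_{RxPlus}.
The reaction-function slope is 1/6, so a 30-unit rise in P_{RxPlus} moves P_{MedCo} by 1/6 × 30 = 5. MedCo's best response rises — the actions are strategic complements.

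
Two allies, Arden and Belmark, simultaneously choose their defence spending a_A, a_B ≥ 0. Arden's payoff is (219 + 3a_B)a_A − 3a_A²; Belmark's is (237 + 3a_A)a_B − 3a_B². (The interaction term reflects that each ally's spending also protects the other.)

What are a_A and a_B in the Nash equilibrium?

75, 77

Expanding Arden's payoff: 219a_A + 3a_Ba_A − 3a_A².
∂π/∂a_A = 219 + 3a_B − 6a_A = 0, so a_A = 36.5 + 0.5a_B.
Likewise for Belmark: a_B = 39.5 + 0.5a_A.
Plugging a_B into Arden's best response: a_A = 36.5 + 0.5(39.5 + 0.5a_A) ⇒ 0.75a_A = 56.25, so a_A = 75.
Then a_B = 39.5 + 0.5·75 = 77.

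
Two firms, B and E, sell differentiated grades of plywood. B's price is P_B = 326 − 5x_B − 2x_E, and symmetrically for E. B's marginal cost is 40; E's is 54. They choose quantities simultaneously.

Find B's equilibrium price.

160.625

Firm B's profit: π = x_B(326 − 5x_B − 2x_E) − 40x_B.
∂π/∂x_B = 286 − 10x_B − 2x_E = 0 ⇒ x_B = 28.6 − 0.2x_E.
Similarly x_E = 27.2 − 0.2x_B.
Substituting the second reaction function into the first: x_B = 28.6 − 0.2(27.2 − 0.2x_B), which gives 0.96x_B = 23.16 ⇒ x_B = 24.125.
Then x_E = 27.2 − 0.2·24.125 = 22.375.
P_B = 326 − 5·24.125 − 2·22.375 = 160.625.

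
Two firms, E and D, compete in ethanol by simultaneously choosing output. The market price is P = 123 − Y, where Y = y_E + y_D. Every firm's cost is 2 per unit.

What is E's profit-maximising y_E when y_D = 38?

Firm E's profit: π = y_E(123 − (y_E + y_D)) − 2y_E.
∂π/∂y_E = 121 − 2y_E − y_D = 0, so y_E = 60.5 − 0.5y_D.
At y_D = 38: y_E = 60.5 − 0.5·38 = 41.5.

41.5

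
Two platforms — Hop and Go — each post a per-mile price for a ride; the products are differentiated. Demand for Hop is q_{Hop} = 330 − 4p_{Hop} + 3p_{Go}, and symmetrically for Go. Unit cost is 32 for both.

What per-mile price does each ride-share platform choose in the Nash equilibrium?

Hop's profit: π = (p_{Hop} − 32)(330 − 4p_{Hop} + 3p_{Go}).
∂π/∂p_{Hop} = 458 − 8p_{Hop} + 3p_{Go} = 0 ⇒ p_{Hop} = 57.25 + 0.375p_{Go}.
By symmetry p_{Go} = p_{Hop}; substituting into the reaction function, 0.625p_{Hop} = 57.25 and p_{Hop} = 91.6.

91.6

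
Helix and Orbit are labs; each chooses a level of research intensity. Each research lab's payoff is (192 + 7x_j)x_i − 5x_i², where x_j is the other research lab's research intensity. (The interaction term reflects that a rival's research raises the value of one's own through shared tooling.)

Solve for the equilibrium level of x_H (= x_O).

Helix's payoff is (192 + 7x_O)x_H − 5x_H².
∂π/∂x_H = 192 + 7x_O − 10x_H = 0, so x_H = 19.2 + 0.7x_O.
The game is symmetric, so in equilibrium x_O = x_H: the reaction function gives 0.3x_H = 19.2, hence x_H = 64.

64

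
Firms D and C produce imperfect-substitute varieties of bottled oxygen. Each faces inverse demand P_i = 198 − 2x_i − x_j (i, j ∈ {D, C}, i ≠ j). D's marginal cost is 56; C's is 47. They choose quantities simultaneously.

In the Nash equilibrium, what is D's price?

Firm D's profit: π = x_D(198 − 2x_D − x_C) − 56x_D.
∂π/∂x_D = 142 − 4x_D − x_C = 0 ⇒ x_D = 35.5 − 0.25x_C.
Similarly x_C = 37.75 − 0.25x_D.
Solving the two reaction functions simultaneously: (1 − (−0.25)(−0.25))x_D = 35.5 − 0.25·37.75, so 0.9375x_D = 26.0625 and x_D = 27.8.
Then x_C = 37.75 − 0.25·27.8 = 30.8.
P_D = 198 − 2·27.8 − 30.8 = 111.6.

111.6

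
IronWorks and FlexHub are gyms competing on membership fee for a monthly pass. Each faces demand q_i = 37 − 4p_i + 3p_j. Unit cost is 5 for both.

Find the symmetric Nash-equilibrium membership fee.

IronWorks's profit: π = (p_{IronWorks} − 5)(37 − 4p_{IronWorks} + 3p_{FlexHub}).
∂π/∂p_{IronWorks} = 57 − 8p_{IronWorks} + 3p_{FlexHub} = 0 ⇒ p_{IronWorks} = 7.125 + 0.375p_{FlexHub}.
By symmetry p_{FlexHub} = p_{IronWorks}; substituting into the reaction function, 0.625p_{IronWorks} = 7.125 and p_{IronWorks} = 11.4.

11.4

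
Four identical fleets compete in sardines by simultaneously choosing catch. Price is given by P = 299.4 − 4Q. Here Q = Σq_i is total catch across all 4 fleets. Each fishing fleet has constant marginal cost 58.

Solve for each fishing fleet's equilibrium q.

12.07

A representative fishing fleet's profit is π_i = q_i(299.4 − 4Q) − 58q_i, with Q = q_i + Σ_{j≠i} q_j.
First-order condition: 241.4 − 8q_i − 4Σ_{j≠i} q_j = 0.
Imposing symmetry (q_j = q for all j) turns Σ_{j≠i} q_j into 3q, so 241.4 = 20q and q = 12.07.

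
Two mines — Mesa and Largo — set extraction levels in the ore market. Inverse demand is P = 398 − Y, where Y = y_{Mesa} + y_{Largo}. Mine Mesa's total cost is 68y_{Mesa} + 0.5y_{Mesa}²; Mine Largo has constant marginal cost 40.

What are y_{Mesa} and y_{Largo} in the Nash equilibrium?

Mine Mesa's profit: π = y_{Mesa}(398 − (y_{Mesa} + y_{Largo})) − 68y_{Mesa} − 0.5y_{Mesa}².
∂π/∂y_{Mesa} = 330 − 3y_{Mesa} − y_{Largo} = 0, so y_{Mesa} = 110 − (1/3)y_{Largo}.
For Largo: ∂π/∂y_{Largo} = 358 − 2y_{Largo} − y_{Mesa} = 0 ⇒ y_{Largo} = 179 − 0.5y_{Mesa}.
Solving the two reaction functions simultaneously: (1 − (−1/3)(−0.5))y_{Mesa} = 110 − (1/3)·179, so (5/6)y_{Mesa} = 151/3 and y_{Mesa} = 60.4.
Then y_{Largo} = 179 − 0.5·60.4 = 148.8.

60.4, 148.8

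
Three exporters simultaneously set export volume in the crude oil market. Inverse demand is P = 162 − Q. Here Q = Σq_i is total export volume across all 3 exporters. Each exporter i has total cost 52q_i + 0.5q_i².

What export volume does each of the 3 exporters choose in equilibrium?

A representative exporter's profit is π_i = q_i(162 − Q) − 52q_i − 0.5q_i², with Q = q_i + Σ_{j≠i} q_j.
First-order condition: 110 − 3q_i − Σ_{j≠i} q_j = 0.
Imposing symmetry (q_j = q for all j) turns Σ_{j≠i} q_j into 2q, so 110 = 5q and q = 22.

22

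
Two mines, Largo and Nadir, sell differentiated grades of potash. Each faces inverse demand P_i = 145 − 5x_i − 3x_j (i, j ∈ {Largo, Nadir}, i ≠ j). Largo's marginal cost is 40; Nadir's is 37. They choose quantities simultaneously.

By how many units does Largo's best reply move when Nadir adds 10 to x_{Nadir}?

-3

Mine Largo's profit: π = x_{Largo}(145 − 5x_{Largo} − 3x_{Nadir}) − 40x_{Largo}.
∂π/∂x_{Largo} = 105 − 10x_{Largo} − 3x_{Nadir} = 0 ⇒ x_{Largo} = 10.5 − 0.3x_{Nadir}.
The reaction-function slope is −0.3, so a 10-unit rise in x_{Nadir} moves x_{Largo} by −0.3 × 10 = −3. Largo's best response falls — the actions are strategic substitutes.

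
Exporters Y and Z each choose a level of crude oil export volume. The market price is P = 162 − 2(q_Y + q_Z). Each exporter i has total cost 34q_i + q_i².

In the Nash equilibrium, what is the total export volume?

32

Exporter Y's profit: π = q_Y(162 − 2(q_Y + q_Z)) − 34q_Y − q_Y².
∂π/∂q_Y = 128 − 6q_Y − 2q_Z = 0, so q_Y = 64/3 − (1/3)q_Z.
Setting q_Y = q_Z in the reaction function: q_Y = 64/3 − (1/3)q_Y, so q_Y = (64/3) / (4/3) = 16.
Total export volume: 16 + 16 = 32.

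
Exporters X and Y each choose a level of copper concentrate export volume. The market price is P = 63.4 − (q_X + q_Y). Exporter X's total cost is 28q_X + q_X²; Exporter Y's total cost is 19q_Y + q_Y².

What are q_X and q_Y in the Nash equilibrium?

6.48, 9.48

Exporter X's profit: π = q_X(63.4 − (q_X + q_Y)) − 28q_X − q_X².
∂π/∂q_X = 35.4 − 4q_X − q_Y = 0, so q_X = 8.85 − 0.25q_Y.
By the same steps for Y: q_Y = 11.1 − 0.25q_X.
Substituting the second reaction function into the first: q_X = 8.85 − 0.25(11.1 − 0.25q_X), which gives 0.9375q_X = 6.075 ⇒ q_X = 6.48.
Then q_Y = 11.1 − 0.25·6.48 = 9.48.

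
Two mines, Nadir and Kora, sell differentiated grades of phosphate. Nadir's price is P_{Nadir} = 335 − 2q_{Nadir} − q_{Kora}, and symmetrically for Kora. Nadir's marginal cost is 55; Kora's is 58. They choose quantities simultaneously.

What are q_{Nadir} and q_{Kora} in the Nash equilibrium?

56.2, 55.2

Mine Nadir's profit: π = q_{Nadir}(335 − 2q_{Nadir} − q_{Kora}) − 55q_{Nadir}.
∂π/∂q_{Nadir} = 280 − 4q_{Nadir} − q_{Kora} = 0 ⇒ q_{Nadir} = 70 − 0.25q_{Kora}.
Similarly q_{Kora} = 69.25 − 0.25q_{Nadir}.
Plugging q_{Kora} into Nadir's best response: q_{Nadir} = 70 − 0.25(69.25 − 0.25q_{Nadir}) ⇒ 0.9375q_{Nadir} = 52.6875, so q_{Nadir} = 56.2.
Then q_{Kora} = 69.25 − 0.25·56.2 = 55.2.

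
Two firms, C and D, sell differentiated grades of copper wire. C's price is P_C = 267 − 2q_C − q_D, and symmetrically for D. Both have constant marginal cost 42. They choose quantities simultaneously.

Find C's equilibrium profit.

Firm C's profit: π = q_C(267 − 2q_C − q_D) − 42q_C.
∂π/∂q_C = 225 − 4q_C − q_D = 0 ⇒ q_C = 56.25 − 0.25q_D.
The game is symmetric, so in equilibrium q_D = q_C: the reaction function gives 1.25q_C = 56.25, hence q_C = 45.
P_C = 267 − 2·45 − 45 = 132.
Profit = (132 − 42)·45 = 4050.

4050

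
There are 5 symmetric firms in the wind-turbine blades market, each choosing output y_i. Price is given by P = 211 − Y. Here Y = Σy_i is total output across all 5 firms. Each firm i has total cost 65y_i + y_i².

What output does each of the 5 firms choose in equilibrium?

A representative firm's profit is π_i = y_i(211 − Y) − 65y_i − y_i², with Y = y_i + Σ_{j≠i} y_j.
First-order condition: 146 − 4y_i − Σ_{j≠i} y_j = 0.
In a symmetric equilibrium every firm chooses the same y, so Σ_{j≠i} y_j = 4y. The condition becomes 146 − 8y = 0, giving y = 146/8 = 18.25.

18.25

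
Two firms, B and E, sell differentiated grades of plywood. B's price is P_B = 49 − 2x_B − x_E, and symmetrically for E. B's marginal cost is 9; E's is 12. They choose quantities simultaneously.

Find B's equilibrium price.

Firm B's profit: π = x_B(49 − 2x_B − x_E) − 9x_B.
∂π/∂x_B = 40 − 4x_B − x_E = 0 ⇒ x_B = 10 − 0.25x_E.
Similarly x_E = 9.25 − 0.25x_B.
Plugging x_E into B's best response: x_B = 10 − 0.25(9.25 − 0.25x_B) ⇒ 0.9375x_B = 7.6875, so x_B = 8.2.
Then x_E = 9.25 − 0.25·8.2 = 7.2.
P_B = 49 − 2·8.2 − 7.2 = 25.4.

25.4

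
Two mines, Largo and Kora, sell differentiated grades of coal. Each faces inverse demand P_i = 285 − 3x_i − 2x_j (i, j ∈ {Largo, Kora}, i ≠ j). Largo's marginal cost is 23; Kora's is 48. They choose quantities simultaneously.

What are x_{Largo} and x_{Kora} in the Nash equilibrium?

Mine Largo's profit: π = x_{Largo}(285 − 3x_{Largo} − 2x_{Kora}) − 23x_{Largo}.
∂π/∂x_{Largo} = 262 − 6x_{Largo} − 2x_{Kora} = 0 ⇒ x_{Largo} = 131/3 − (1/3)x_{Kora}.
Similarly x_{Kora} = 39.5 − (1/3)x_{Largo}.
Plugging x_{Kora} into Largo's best response: x_{Largo} = 131/3 − (1/3)(39.5 − (1/3)x_{Largo}) ⇒ (8/9)x_{Largo} = 30.5, so x_{Largo} = 34.3125.
Then x_{Kora} = 39.5 − (1/3)·34.3125 = 28.0625.

34.3125, 28.0625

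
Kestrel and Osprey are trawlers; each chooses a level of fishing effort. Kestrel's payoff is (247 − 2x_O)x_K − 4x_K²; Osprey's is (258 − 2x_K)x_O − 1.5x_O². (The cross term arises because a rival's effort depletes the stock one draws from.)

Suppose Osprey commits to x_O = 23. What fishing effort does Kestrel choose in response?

Expanding Kestrel's payoff: 247x_K − 2x_Ox_K − 4x_K².
∂π/∂x_K = 247 − 2x_O − 8x_K = 0, so x_K = 30.875 − 0.25x_O.
At x_O = 23: x_K = 30.875 − 0.25·23 = 25.125.

25.125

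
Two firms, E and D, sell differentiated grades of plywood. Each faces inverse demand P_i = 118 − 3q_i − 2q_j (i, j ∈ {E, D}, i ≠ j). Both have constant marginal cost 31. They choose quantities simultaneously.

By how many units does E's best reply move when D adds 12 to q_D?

-4

Firm E's profit: π = q_E(118 − 3q_E − 2q_D) − 31q_E.
∂π/∂q_E = 87 − 6q_E − 2q_D = 0 ⇒ q_E = 14.5 − (1/3)q_D.
The reaction-function slope is −1/3, so a 12-unit rise in q_D moves q_E by −1/3 × 12 = −4. E's best response falls — the actions are strategic substitutes.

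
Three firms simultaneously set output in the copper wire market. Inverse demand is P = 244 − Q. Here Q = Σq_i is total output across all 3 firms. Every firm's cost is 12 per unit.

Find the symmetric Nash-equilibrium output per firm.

58

A representative firm's profit is π_i = q_i(244 − Q) − 12q_i, with Q = q_i + Σ_{j≠i} q_j.
First-order condition: 232 − 2q_i − Σ_{j≠i} q_j = 0.
In a symmetric equilibrium every firm chooses the same q, so Σ_{j≠i} q_j = 2q. The condition becomes 232 − 4q = 0, giving q = 232/4 = 58.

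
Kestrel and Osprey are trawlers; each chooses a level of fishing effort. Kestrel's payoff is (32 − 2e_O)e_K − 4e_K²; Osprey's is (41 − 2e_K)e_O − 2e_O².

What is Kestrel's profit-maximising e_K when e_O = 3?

3.25

Expanding Kestrel's payoff: 32e_K − 2e_Oe_K − 4e_K².
∂π/∂e_K = 32 − 2e_O − 8e_K = 0, so e_K = 4 − 0.25e_O.
At e_O = 3: e_K = 4 − 0.25·3 = 3.25.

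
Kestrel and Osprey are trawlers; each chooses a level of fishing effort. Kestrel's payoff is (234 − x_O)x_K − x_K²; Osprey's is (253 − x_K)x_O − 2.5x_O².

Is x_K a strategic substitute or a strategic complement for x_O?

Expanding Kestrel's payoff: 234x_K − x_Ox_K − x_K².
∂π/∂x_K = 234 − x_O − 2x_K = 0, so x_K = 117 − 0.5x_O.
The best-response slope dx_K/dx_O = −0.5 < 0: the reaction function is downward-sloping, so the choices are strategic substitutes.

strategic substitutes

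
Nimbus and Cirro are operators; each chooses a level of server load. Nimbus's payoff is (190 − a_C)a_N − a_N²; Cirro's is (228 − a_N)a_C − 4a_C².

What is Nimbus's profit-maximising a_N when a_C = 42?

Expanding Nimbus's payoff: 190a_N − a_Ca_N − a_N².
∂π/∂a_N = 190 − a_C − 2a_N = 0, so a_N = 95 − 0.5a_C.
At a_C = 42: a_N = 95 − 0.5·42 = 74.

74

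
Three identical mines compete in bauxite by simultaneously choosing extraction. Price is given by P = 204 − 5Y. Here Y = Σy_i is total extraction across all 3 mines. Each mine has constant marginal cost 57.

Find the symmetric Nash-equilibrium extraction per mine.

7.35

A representative mine's profit is π_i = y_i(204 − 5Y) − 57y_i, with Y = y_i + Σ_{j≠i} y_j.
First-order condition: 147 − 10y_i − 5Σ_{j≠i} y_j = 0.
With identical mines, set every y_j = y: then 147 − 10y − 10y = 0, i.e. y = 147/20 = 7.35.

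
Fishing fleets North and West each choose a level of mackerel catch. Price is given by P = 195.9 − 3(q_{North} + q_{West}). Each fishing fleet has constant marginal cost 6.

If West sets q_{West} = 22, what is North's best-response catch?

20.65

Fishing fleet North's profit: π = q_{North}(195.9 − 3(q_{North} + q_{West})) − 6q_{North}.
∂π/∂q_{North} = 189.9 − 6q_{North} − 3q_{West} = 0, so q_{North} = 31.65 − 0.5q_{West}.
At q_{West} = 22: q_{North} = 31.65 − 0.5·22 = 20.65.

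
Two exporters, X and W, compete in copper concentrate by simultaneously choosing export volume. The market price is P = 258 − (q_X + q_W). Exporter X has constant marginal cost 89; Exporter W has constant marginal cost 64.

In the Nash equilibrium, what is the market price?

137

Exporter X's profit: π = q_X(258 − (q_X + q_W)) − 89q_X.
∂π/∂q_X = 169 − 2q_X − q_W = 0, so q_X = 84.5 − 0.5q_W.
By the same steps for W: q_W = 97 − 0.5q_X.
Solving the two reaction functions simultaneously: (1 − (−0.5)(−0.5))q_X = 84.5 − 0.5·97, so 0.75q_X = 36 and q_X = 48.
Then q_W = 97 − 0.5·48 = 73.
Equilibrium price: P = 258 − 121 = 137.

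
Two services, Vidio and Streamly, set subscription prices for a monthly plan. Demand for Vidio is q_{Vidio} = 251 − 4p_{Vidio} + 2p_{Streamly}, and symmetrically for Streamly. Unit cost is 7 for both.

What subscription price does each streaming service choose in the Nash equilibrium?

46.5

Vidio's profit: π = (p_{Vidio} − 7)(251 − 4p_{Vidio} + 2p_{Streamly}).
∂π/∂p_{Vidio} = 279 − 8p_{Vidio} + 2p_{Streamly} = 0 ⇒ p_{Vidio} = 34.875 + 0.25p_{Streamly}.
The game is symmetric, so in equilibrium p_{Streamly} = p_{Vidio}: the reaction function gives 0.75p_{Vidio} = 34.875, hence p_{Vidio} = 46.5.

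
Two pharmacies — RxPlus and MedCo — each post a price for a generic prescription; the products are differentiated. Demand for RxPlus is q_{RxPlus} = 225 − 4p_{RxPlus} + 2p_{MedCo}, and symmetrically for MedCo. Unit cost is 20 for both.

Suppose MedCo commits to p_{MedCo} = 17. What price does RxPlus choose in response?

RxPlus's profit: π = (p_{RxPlus} − 20)(225 − 4p_{RxPlus} + 2p_{MedCo}).
∂π/∂p_{RxPlus} = 305 − 8p_{RxPlus} + 2p_{MedCo} = 0 ⇒ p_{RxPlus} = 38.125 + 0.25p_{MedCo}.
At p_{MedCo} = 17: p_{RxPlus} = 38.125 + 0.25·17 = 42.375.

42.375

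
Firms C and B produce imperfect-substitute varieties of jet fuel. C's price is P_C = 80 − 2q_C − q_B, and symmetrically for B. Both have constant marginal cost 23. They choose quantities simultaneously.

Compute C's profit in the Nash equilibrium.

259.92

Firm C's profit: π = q_C(80 − 2q_C − q_B) − 23q_C.
∂π/∂q_C = 57 − 4q_C − q_B = 0 ⇒ q_C = 14.25 − 0.25q_B.
By symmetry q_B = q_C; substituting into the reaction function, 1.25q_C = 14.25 and q_C = 11.4.
P_C = 80 − 2·11.4 − 11.4 = 45.8.
Profit = (45.8 − 23)·11.4 = 259.92.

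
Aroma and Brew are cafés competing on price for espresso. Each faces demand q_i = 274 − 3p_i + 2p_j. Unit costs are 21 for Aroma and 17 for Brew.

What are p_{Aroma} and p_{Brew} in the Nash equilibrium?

Aroma's profit: π = (p_{Aroma} − 21)(274 − 3p_{Aroma} + 2p_{Brew}).
∂π/∂p_{Aroma} = 337 − 6p_{Aroma} + 2p_{Brew} = 0 ⇒ p_{Aroma} = 337/6 + (1/3)p_{Brew}.
Similarly p_{Brew} = 325/6 + (1/3)p_{Aroma}.
Solving the two reaction functions simultaneously: (1 − (1/3)(1/3))p_{Aroma} = 337/6 + (1/3)·(325/6), so (8/9)p_{Aroma} = 668/9 and p_{Aroma} = 83.5.
Then p_{Brew} = 325/6 + (1/3)·83.5 = 82.

83.5, 82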